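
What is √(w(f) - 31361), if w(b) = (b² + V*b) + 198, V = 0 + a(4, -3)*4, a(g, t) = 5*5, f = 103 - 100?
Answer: I*√30854 ≈ 175.65*I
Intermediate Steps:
f = 3
a(g, t) = 25
V = 100 (V = 0 + 25*4 = 0 + 100 = 100)
w(b) = 198 + b² + 100*b (w(b) = (b² + 100*b) + 198 = 198 + b² + 100*b)
√(w(f) - 31361) = √((198 + 3² + 100*3) - 31361) = √((198 + 9 + 300) - 31361) = √(507 - 31361) = √(-30854) = I*√30854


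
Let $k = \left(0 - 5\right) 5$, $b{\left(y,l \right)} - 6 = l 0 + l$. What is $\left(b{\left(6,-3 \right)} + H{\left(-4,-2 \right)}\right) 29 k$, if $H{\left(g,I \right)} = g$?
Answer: $725$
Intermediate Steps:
$b{\left(y,l \right)} = 6 + l$ ($b{\left(y,l \right)} = 6 + \left(l 0 + l\right) = 6 + \left(0 + l\right) = 6 + l$)
$k = -25$ ($k = \left(0 - 5\right) 5 = \left(-5\right) 5 = -25$)
$\left(b{\left(6,-3 \right)} + H{\left(-4,-2 \right)}\right) 29 k = \left(\left(6 - 3\right) - 4\right) 29 \left(-25\right) = \left(3 - 4\right) 29 \left(-25\right) = \left(-1\right) 29 \left(-25\right) = \left(-29\right) \left(-25\right) = 725$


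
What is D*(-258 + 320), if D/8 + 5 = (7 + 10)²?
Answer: 140864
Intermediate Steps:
D = 2272 (D = -40 + 8*(7 + 10)² = -40 + 8*17² = -40 + 8*289 = -40 + 2312 = 2272)
D*(-258 + 320) = 2272*(-258 + 320) = 2272*62 = 140864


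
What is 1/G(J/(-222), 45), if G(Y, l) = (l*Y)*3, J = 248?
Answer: -37/5580 ≈ -0.0066308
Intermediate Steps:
G(Y, l) = 3*Y*l (G(Y, l) = (Y*l)*3 = 3*Y*l)
1/G(J/(-222), 45) = 1/(3*(248/(-222))*45) = 1/(3*(248*(-1/222))*45) = 1/(3*(-124/111)*45) = 1/(-5580/37) = -37/5580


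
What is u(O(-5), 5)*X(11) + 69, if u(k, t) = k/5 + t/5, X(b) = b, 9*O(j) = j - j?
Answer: 80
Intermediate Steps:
O(j) = 0 (O(j) = (j - j)/9 = (⅑)*0 = 0)
u(k, t) = k/5 + t/5 (u(k, t) = k*(⅕) + t*(⅕) = k/5 + t/5)
u(O(-5), 5)*X(11) + 69 = ((⅕)*0 + (⅕)*5)*11 + 69 = (0 + 1)*11 + 69 = 1*11 + 69 = 11 + 69 = 80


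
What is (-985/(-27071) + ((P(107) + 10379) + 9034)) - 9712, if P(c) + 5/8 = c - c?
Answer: 2100798693/216568 ≈ 9700.4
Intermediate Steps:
P(c) = -5/8 (P(c) = -5/8 + (c - c) = -5/8 + 0 = -5/8)
(-985/(-27071) + ((P(107) + 10379) + 9034)) - 9712 = (-985/(-27071) + ((-5/8 + 10379) + 9034)) - 9712 = (-985*(-1/27071) + (83027/8 + 9034)) - 9712 = (985/27071 + 155299/8) - 9712 = 4204107109/216568 - 9712 = 2100798693/216568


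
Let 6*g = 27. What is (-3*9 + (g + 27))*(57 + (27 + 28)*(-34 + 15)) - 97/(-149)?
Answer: -662357/149 ≈ -4445.4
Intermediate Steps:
g = 9/2 (g = (⅙)*27 = 9/2 ≈ 4.5000)
(-3*9 + (g + 27))*(57 + (27 + 28)*(-34 + 15)) - 97/(-149) = (-3*9 + (9/2 + 27))*(57 + (27 + 28)*(-34 + 15)) - 97/(-149) = (-27 + 63/2)*(57 + 55*(-19)) - 97*(-1/149) = 9*(57 - 1045)/2 + 97/149 = (9/2)*(-988) + 97/149 = -4446 + 97/149 = -662357/149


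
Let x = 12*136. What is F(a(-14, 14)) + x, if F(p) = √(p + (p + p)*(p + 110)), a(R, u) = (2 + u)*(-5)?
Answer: 1632 + 4*I*√305 ≈ 1632.0 + 69.857*I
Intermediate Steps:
x = 1632
a(R, u) = -10 - 5*u
F(p) = √(p + 2*p*(110 + p)) (F(p) = √(p + (2*p)*(110 + p)) = √(p + 2*p*(110 + p)))
F(a(-14, 14)) + x = √((-10 - 5*14)*(221 + 2*(-10 - 5*14))) + 1632 = √((-10 - 70)*(221 + 2*(-10 - 70))) + 1632 = √(-80*(221 + 2*(-80))) + 1632 = √(-80*(221 - 160)) + 1632 = √(-80*61) + 1632 = √(-4880) + 1632 = 4*I*√305 + 1632 = 1632 + 4*I*√305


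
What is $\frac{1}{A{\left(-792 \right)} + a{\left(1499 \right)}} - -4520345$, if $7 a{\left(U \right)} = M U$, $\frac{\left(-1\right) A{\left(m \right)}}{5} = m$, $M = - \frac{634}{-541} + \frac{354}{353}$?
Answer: $\frac{26743853838150991}{5916330244} \approx 4.5203 \cdot 10^{6}$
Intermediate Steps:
$M = \frac{415316}{190973}$ ($M = \left(-634\right) \left(- \frac{1}{541}\right) + 354 \cdot \frac{1}{353} = \frac{634}{541} + \frac{354}{353} = \frac{415316}{190973} \approx 2.1747$)
$A{\left(m \right)} = - 5 m$
$a{\left(U \right)} = \frac{415316 U}{1336811}$ ($a{\left(U \right)} = \frac{\frac{415316}{190973} U}{7} = \frac{415316 U}{1336811}$)
$\frac{1}{A{\left(-792 \right)} + a{\left(1499 \right)}} - -4520345 = \frac{1}{\left(-5\right) \left(-792\right) + \frac{415316}{1336811} \cdot 1499} - -4520345 = \frac{1}{3960 + \frac{622558684}{1336811}} + 4520345 = \frac{1}{\frac{5916330244}{1336811}} + 4520345 = \frac{1336811}{5916330244} + 4520345 = \frac{26743853838150991}{5916330244}$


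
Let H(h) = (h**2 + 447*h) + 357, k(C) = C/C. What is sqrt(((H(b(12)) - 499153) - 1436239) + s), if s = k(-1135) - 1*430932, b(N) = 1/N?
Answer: I*sqrt(340693739)/12 ≈ 1538.2*I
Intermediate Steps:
k(C) = 1
H(h) = 357 + h**2 + 447*h
s = -430931 (s = 1 - 1*430932 = 1 - 430932 = -430931)
sqrt(((H(b(12)) - 499153) - 1436239) + s) = sqrt((((357 + (1/12)**2 + 447/12) - 499153) - 1436239) - 430931) = sqrt((((357 + (1/12)**2 + 447*(1/12)) - 499153) - 1436239) - 430931) = sqrt((((357 + 1/144 + 149/4) - 499153) - 1436239) - 430931) = sqrt(((56773/144 - 499153) - 1436239) - 430931) = sqrt((-71821259/144 - 1436239) - 430931) = sqrt(-278639675/144 - 430931) = sqrt(-340693739/144) = I*sqrt(340693739)/12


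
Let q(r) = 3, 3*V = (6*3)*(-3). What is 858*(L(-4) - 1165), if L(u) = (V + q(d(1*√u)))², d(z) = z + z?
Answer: -806520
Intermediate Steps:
d(z) = 2*z
V = -18 (V = ((6*3)*(-3))/3 = (18*(-3))/3 = (⅓)*(-54) = -18)
L(u) = 225 (L(u) = (-18 + 3)² = (-15)² = 225)
858*(L(-4) - 1165) = 858*(225 - 1165) = 858*(-940) = -806520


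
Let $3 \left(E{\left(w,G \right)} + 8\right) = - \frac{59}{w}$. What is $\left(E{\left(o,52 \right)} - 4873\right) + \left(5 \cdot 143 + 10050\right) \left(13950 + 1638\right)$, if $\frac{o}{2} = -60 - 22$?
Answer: $\frac{82557570047}{492} \approx 1.678 \cdot 10^{8}$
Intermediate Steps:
$o = -164$ ($o = 2 \left(-60 - 22\right) = 2 \left(-82\right) = -164$)
$E{\left(w,G \right)} = -8 - \frac{59}{3 w}$ ($E{\left(w,G \right)} = -8 + \frac{\left(-59\right) \frac{1}{w}}{3} = -8 - \frac{59}{3 w}$)
$\left(E{\left(o,52 \right)} - 4873\right) + \left(5 \cdot 143 + 10050\right) \left(13950 + 1638\right) = \left(\left(-8 - \frac{59}{3 \left(-164\right)}\right) - 4873\right) + \left(5 \cdot 143 + 10050\right) \left(13950 + 1638\right) = \left(\left(-8 - - \frac{59}{492}\right) - 4873\right) + \left(715 + 10050\right) 15588 = \left(\left(-8 + \frac{59}{492}\right) - 4873\right) + 10765 \cdot 15588 = \left(- \frac{3877}{492} - 4873\right) + 167804820 = - \frac{2401393}{492} + 167804820 = \frac{82557570047}{492}$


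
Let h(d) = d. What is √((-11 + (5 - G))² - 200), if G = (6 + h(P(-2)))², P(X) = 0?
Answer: 2*√391 ≈ 39.547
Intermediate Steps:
G = 36 (G = (6 + 0)² = 6² = 36)
√((-11 + (5 - G))² - 200) = √((-11 + (5 - 1*36))² - 200) = √((-11 + (5 - 36))² - 200) = √((-11 - 31)² - 200) = √((-42)² - 200) = √(1764 - 200) = √1564 = 2*√391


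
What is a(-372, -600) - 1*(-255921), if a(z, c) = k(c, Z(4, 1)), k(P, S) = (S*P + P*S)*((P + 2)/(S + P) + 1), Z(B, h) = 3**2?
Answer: 46136037/197 ≈ 2.3419e+5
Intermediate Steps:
Z(B, h) = 9
k(P, S) = 2*P*S*(1 + (2 + P)/(P + S)) (k(P, S) = (P*S + P*S)*((2 + P)/(P + S) + 1) = (2*P*S)*((2 + P)/(P + S) + 1) = (2*P*S)*(1 + (2 + P)/(P + S)) = 2*P*S*(1 + (2 + P)/(P + S)))
a(z, c) = 18*c*(11 + 2*c)/(9 + c) (a(z, c) = 2*c*9*(2 + 9 + 2*c)/(c + 9) = 2*c*9*(11 + 2*c)/(9 + c) = 18*c*(11 + 2*c)/(9 + c))
a(-372, -600) - 1*(-255921) = 18*(-600)*(11 + 2*(-600))/(9 - 600) - 1*(-255921) = 18*(-600)*(11 - 1200)/(-591) + 255921 = 18*(-600)*(-1/591)*(-1189) + 255921 = -4280400/197 + 255921 = 46136037/197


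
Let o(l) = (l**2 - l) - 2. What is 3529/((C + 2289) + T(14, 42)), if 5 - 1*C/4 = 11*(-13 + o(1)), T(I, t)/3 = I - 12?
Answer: 3529/2975 ≈ 1.1862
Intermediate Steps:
T(I, t) = -36 + 3*I (T(I, t) = 3*(I - 12) = 3*(-12 + I) = -36 + 3*I)
o(l) = -2 + l**2 - l
C = 680 (C = 20 - 44*(-13 + (-2 + 1**2 - 1*1)) = 20 - 44*(-13 + (-2 + 1 - 1)) = 20 - 44*(-13 - 2) = 20 - 44*(-15) = 20 - 4*(-165) = 20 + 660 = 680)
3529/((C + 2289) + T(14, 42)) = 3529/((680 + 2289) + (-36 + 3*14)) = 3529/(2969 + (-36 + 42)) = 3529/(2969 + 6) = 3529/2975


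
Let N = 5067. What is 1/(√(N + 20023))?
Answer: √25090/25090 ≈ 0.0063132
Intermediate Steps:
1/(√(N + 20023)) = 1/(√(5067 + 20023)) = 1/(√25090) = √25090/25090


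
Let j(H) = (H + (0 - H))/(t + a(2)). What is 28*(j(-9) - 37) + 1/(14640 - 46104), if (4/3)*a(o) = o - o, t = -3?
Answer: -32596705/31464 ≈ -1036.0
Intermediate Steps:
a(o) = 0 (a(o) = 3*(o - o)/4 = (3/4)*0 = 0)
j(H) = 0 (j(H) = (H + (0 - H))/(-3 + 0) = (H - H)/(-3) = 0*(-1/3) = 0)
28*(j(-9) - 37) + 1/(14640 - 46104) = 28*(0 - 37) + 1/(14640 - 46104) = 28*(-37) + 1/(-31464) = -1036 - 1/31464 = -32596705/31464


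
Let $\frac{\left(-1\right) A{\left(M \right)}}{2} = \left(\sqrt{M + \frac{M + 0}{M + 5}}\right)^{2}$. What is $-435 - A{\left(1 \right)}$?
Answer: $- \frac{1298}{3} \approx -432.67$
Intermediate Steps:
$A{\left(M \right)} = - 2 M - \frac{2 M}{5 + M}$ ($A{\left(M \right)} = - 2 \left(\sqrt{M + \frac{M + 0}{M + 5}}\right)^{2} = - 2 \left(\sqrt{M + \frac{M}{5 + M}}\right)^{2} = - 2 \left(M + \frac{M}{5 + M}\right) = - 2 M - \frac{2 M}{5 + M}$)
$-435 - A{\left(1 \right)} = -435 - \left(-2\right) 1 \frac{1}{5 + 1} \left(6 + 1\right) = -435 - \left(-2\right) 1 \cdot \frac{1}{6} \cdot 7 = -435 - - \frac{7}{3} = -435 + \frac{7}{3} = - \frac{1298}{3}$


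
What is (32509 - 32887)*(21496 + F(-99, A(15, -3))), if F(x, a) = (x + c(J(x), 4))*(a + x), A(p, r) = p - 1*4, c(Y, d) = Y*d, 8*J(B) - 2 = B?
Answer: -13031928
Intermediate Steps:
J(B) = ¼ + B/8
A(p, r) = -4 + p (A(p, r) = p - 4 = -4 + p)
F(x, a) = (1 + 3*x/2)*(a + x) (F(x, a) = (x + (¼ + x/8)*4)*(a + x) = (x + (1 + x/2))*(a + x) = (1 + 3*x/2)*(a + x))
(32509 - 32887)*(21496 + F(-99, A(15, -3))) = (32509 - 32887)*(21496 + ((-4 + 15) - 99 + (3/2)*(-99)² + (3/2)*(-4 + 15)*(-99))) = -378*(21496 + (11 - 99 + (3/2)*9801 + (3/2)*11*(-99))) = -378*(21496 + (11 - 99 + 29403/2 - 3267/2)) = -378*(21496 + 12980) = -378*34476 = -13031928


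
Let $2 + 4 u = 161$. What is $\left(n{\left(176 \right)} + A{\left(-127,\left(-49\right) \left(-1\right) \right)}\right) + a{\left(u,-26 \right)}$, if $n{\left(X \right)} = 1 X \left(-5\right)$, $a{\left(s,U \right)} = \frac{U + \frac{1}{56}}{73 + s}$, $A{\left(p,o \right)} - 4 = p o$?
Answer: $- \frac{44824541}{6314} \approx -7099.2$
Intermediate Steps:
$u = \frac{159}{4}$ ($u = - \frac{1}{2} + \frac{1}{4} \cdot 161 = - \frac{1}{2} + \frac{161}{4} = \frac{159}{4} \approx 39.75$)
$A{\left(p,o \right)} = 4 + o p$ ($A{\left(p,o \right)} = 4 + p o = 4 + o p$)
$a{\left(s,U \right)} = \frac{\frac{1}{56} + U}{73 + s}$ ($a{\left(s,U \right)} = \frac{U + \frac{1}{56}}{73 + s} = \frac{\frac{1}{56} + U}{73 + s}$)
$n{\left(X \right)} = - 5 X$ ($n{\left(X \right)} = X \left(-5\right) = - 5 X$)
$\left(n{\left(176 \right)} + A{\left(-127,\left(-49\right) \left(-1\right) \right)}\right) + a{\left(u,-26 \right)} = \left(\left(-5\right) 176 + \left(4 + \left(-49\right) \left(-1\right) \left(-127\right)\right)\right) + \frac{\frac{1}{56} - 26}{73 + \frac{159}{4}} = \left(-880 + \left(4 + 49 \left(-127\right)\right)\right) + \frac{1}{\frac{451}{4}} \left(- \frac{1455}{56}\right) = \left(-880 + \left(4 - 6223\right)\right) + \frac{4}{451} \left(- \frac{1455}{56}\right) = \left(-880 - 6219\right) - \frac{1455}{6314} = -7099 - \frac{1455}{6314} = - \frac{44824541}{6314}$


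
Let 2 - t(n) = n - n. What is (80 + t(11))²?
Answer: 6724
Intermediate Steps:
t(n) = 2 (t(n) = 2 - (n - n) = 2 - 1*0 = 2 + 0 = 2)
(80 + t(11))² = (80 + 2)² = 82² = 6724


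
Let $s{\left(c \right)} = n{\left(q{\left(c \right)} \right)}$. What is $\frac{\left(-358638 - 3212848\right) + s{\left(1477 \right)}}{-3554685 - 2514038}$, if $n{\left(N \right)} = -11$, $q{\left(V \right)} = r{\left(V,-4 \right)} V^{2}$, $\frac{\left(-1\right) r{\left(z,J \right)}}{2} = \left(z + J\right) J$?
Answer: $\frac{3571497}{6068723} \approx 0.58851$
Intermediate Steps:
$r{\left(z,J \right)} = - 2 J \left(J + z\right)$ ($r{\left(z,J \right)} = - 2 \left(z + J\right) J = - 2 \left(J + z\right) J = - 2 J \left(J + z\right)$)
$q{\left(V \right)} = V^{2} \left(-32 + 8 V\right)$ ($q{\left(V \right)} = \left(-2\right) \left(-4\right) \left(-4 + V\right) V^{2} = \left(-32 + 8 V\right) V^{2} = V^{2} \left(-32 + 8 V\right)$)
$s{\left(c \right)} = -11$
$\frac{\left(-358638 - 3212848\right) + s{\left(1477 \right)}}{-3554685 - 2514038} = \frac{\left(-358638 - 3212848\right) - 11}{-3554685 - 2514038} = \frac{-3571486 - 11}{-6068723} = \left(-3571497\right) \left(- \frac{1}{6068723}\right) = \frac{3571497}{6068723}$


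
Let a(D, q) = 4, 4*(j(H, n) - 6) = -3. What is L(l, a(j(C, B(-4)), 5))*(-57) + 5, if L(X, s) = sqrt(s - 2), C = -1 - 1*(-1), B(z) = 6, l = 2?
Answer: 5 - 57*sqrt(2) ≈ -75.610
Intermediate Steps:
C = 0 (C = -1 + 1 = 0)
j(H, n) = 21/4 (j(H, n) = 6 + (1/4)*(-3) = 6 - 3/4 = 21/4)
L(X, s) = sqrt(-2 + s)
L(l, a(j(C, B(-4)), 5))*(-57) + 5 = sqrt(-2 + 4)*(-57) + 5 = sqrt(2)*(-57) + 5 = -57*sqrt(2) + 5 = 5 - 57*sqrt(2)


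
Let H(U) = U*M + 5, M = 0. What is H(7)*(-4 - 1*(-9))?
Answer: 25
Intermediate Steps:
H(U) = 5 (H(U) = U*0 + 5 = 0 + 5 = 5)
H(7)*(-4 - 1*(-9)) = 5*(-4 - 1*(-9)) = 5*(-4 + 9) = 5*5 = 25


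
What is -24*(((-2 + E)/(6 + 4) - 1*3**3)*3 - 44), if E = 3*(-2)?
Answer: 15288/5 ≈ 3057.6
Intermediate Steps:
E = -6
-24*(((-2 + E)/(6 + 4) - 1*3**3)*3 - 44) = -24*(((-2 - 6)/(6 + 4) - 1*3**3)*3 - 44) = -24*((-8/10 - 1*27)*3 - 44) = -24*((-8*1/10 - 27)*3 - 44) = -24*((-4/5 - 27)*3 - 44) = -24*(-139/5*3 - 44) = -24*(-417/5 - 44) = -24*(-637/5) = 15288/5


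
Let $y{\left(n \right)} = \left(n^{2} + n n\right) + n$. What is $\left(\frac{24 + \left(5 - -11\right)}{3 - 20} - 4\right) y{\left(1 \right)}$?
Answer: $- \frac{324}{17} \approx -19.059$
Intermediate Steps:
$y{\left(n \right)} = n + 2 n^{2}$ ($y{\left(n \right)} = \left(n^{2} + n^{2}\right) + n = 2 n^{2} + n = n + 2 n^{2}$)
$\left(\frac{24 + \left(5 - -11\right)}{3 - 20} - 4\right) y{\left(1 \right)} = \left(\frac{24 + \left(5 - -11\right)}{3 - 20} - 4\right) 1 \left(1 + 2 \cdot 1\right) = \left(\frac{24 + \left(5 + 11\right)}{-17} - 4\right) 1 \left(1 + 2\right) = \left(\left(24 + 16\right) \left(- \frac{1}{17}\right) - 4\right) 1 \cdot 3 = \left(40 \left(- \frac{1}{17}\right) - 4\right) 3 = \left(- \frac{40}{17} - 4\right) 3 = \left(- \frac{108}{17}\right) 3 = - \frac{324}{17}$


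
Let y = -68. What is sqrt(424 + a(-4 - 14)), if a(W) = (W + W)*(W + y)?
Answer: 8*sqrt(55) ≈ 59.330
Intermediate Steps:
a(W) = 2*W*(-68 + W) (a(W) = (W + W)*(W - 68) = (2*W)*(-68 + W) = 2*W*(-68 + W))
sqrt(424 + a(-4 - 14)) = sqrt(424 + 2*(-4 - 14)*(-68 + (-4 - 14))) = sqrt(424 + 2*(-18)*(-68 - 18)) = sqrt(424 + 2*(-18)*(-86)) = sqrt(424 + 3096) = sqrt(3520) = 8*sqrt(55)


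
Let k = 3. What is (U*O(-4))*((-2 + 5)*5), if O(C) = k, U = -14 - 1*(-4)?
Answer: -450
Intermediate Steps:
U = -10 (U = -14 + 4 = -10)
O(C) = 3
(U*O(-4))*((-2 + 5)*5) = (-10*3)*((-2 + 5)*5) = -90*5 = -30*15 = -450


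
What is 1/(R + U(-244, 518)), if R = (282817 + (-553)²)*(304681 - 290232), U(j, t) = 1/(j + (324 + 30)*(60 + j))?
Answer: 65380/556060631498119 ≈ 1.1758e-10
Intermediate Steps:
U(j, t) = 1/(21240 + 355*j) (U(j, t) = 1/(j + 354*(60 + j)) = 1/(j + (21240 + 354*j)) = 1/(21240 + 355*j))
R = 8505057074 (R = (282817 + 305809)*14449 = 588626*14449 = 8505057074)
1/(R + U(-244, 518)) = 1/(8505057074 + 1/(5*(4248 + 71*(-244)))) = 1/(8505057074 + 1/(5*(4248 - 17324))) = 1/(8505057074 + (⅕)/(-13076)) = 1/(8505057074 + (⅕)*(-1/13076)) = 1/(8505057074 - 1/65380) = 1/(556060631498119/65380) = 65380/556060631498119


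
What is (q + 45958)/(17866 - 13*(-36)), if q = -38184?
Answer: 3887/9167 ≈ 0.42402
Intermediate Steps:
(q + 45958)/(17866 - 13*(-36)) = (-38184 + 45958)/(17866 - 13*(-36)) = 7774/(17866 + 468) = 7774/18334 = 7774*(1/18334) = 3887/9167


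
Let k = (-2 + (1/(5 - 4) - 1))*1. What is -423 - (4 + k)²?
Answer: -427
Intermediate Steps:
k = -2 (k = (-2 + (1/1 - 1))*1 = (-2 + (1 - 1))*1 = (-2 + 0)*1 = -2*1 = -2)
-423 - (4 + k)² = -423 - (4 - 2)² = -423 - 1*2² = -423 - 1*4 = -423 - 4 = -427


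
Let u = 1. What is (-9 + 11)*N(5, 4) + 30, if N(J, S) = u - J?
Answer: 22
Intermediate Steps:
N(J, S) = 1 - J
(-9 + 11)*N(5, 4) + 30 = (-9 + 11)*(1 - 1*5) + 30 = 2*(1 - 5) + 30 = 2*(-4) + 30 = -8 + 30 = 22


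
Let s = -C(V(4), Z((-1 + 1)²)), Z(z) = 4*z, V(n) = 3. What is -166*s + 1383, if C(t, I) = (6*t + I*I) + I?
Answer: 4371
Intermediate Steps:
C(t, I) = I + I² + 6*t (C(t, I) = (6*t + I²) + I = (I² + 6*t) + I = I + I² + 6*t)
s = -18 (s = -(4*(-1 + 1)² + (4*(-1 + 1)²)² + 6*3) = -(4*0² + (4*0²)² + 18) = -(4*0 + (4*0)² + 18) = -(0 + 0² + 18) = -(0 + 0 + 18) = -1*18 = -18)
-166*s + 1383 = -166*(-18) + 1383 = 2988 + 1383 = 4371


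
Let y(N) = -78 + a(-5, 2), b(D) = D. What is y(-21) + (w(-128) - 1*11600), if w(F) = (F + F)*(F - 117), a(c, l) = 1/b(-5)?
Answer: 255209/5 ≈ 51042.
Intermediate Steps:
a(c, l) = -⅕ (a(c, l) = 1/(-5) = -⅕)
w(F) = 2*F*(-117 + F) (w(F) = (2*F)*(-117 + F) = 2*F*(-117 + F))
y(N) = -391/5 (y(N) = -78 - ⅕ = -391/5)
y(-21) + (w(-128) - 1*11600) = -391/5 + (2*(-128)*(-117 - 128) - 1*11600) = -391/5 + (2*(-128)*(-245) - 11600) = -391/5 + (62720 - 11600) = -391/5 + 51120 = 255209/5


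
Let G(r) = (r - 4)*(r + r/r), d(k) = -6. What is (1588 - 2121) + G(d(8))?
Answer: -483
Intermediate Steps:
G(r) = (1 + r)*(-4 + r) (G(r) = (-4 + r)*(r + 1) = (-4 + r)*(1 + r) = (1 + r)*(-4 + r))
(1588 - 2121) + G(d(8)) = (1588 - 2121) + (-4 + (-6)**2 - 3*(-6)) = -533 + (-4 + 36 + 18) = -533 + 50 = -483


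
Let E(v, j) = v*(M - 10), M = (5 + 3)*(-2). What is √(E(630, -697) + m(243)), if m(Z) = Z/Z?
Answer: I*√16379 ≈ 127.98*I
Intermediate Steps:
M = -16 (M = 8*(-2) = -16)
m(Z) = 1
E(v, j) = -26*v (E(v, j) = v*(-16 - 10) = v*(-26) = -26*v)
√(E(630, -697) + m(243)) = √(-26*630 + 1) = √(-16380 + 1) = √(-16379) = I*√16379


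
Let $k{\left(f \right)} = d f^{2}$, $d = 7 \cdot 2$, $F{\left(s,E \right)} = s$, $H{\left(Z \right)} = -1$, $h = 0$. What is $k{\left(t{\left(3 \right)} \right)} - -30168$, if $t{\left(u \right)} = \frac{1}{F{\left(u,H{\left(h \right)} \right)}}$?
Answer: $\frac{271526}{9} \approx 30170.0$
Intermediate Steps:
$t{\left(u \right)} = \frac{1}{u}$
$d = 14$
$k{\left(f \right)} = 14 f^{2}$
$k{\left(t{\left(3 \right)} \right)} - -30168 = 14 \left(\frac{1}{3}\right)^{2} - -30168 = \frac{14}{9} + 30168 = \frac{271526}{9}$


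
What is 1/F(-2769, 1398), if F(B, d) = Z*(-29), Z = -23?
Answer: 1/667 ≈ 0.0014993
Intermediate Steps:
F(B, d) = 667 (F(B, d) = -23*(-29) = 667)
1/F(-2769, 1398) = 1/667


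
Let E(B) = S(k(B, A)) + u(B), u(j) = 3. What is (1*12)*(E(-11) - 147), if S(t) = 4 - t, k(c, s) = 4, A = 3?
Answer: -1728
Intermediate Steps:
E(B) = 3 (E(B) = (4 - 1*4) + 3 = (4 - 4) + 3 = 0 + 3 = 3)
(1*12)*(E(-11) - 147) = (1*12)*(3 - 147) = 12*(-144) = -1728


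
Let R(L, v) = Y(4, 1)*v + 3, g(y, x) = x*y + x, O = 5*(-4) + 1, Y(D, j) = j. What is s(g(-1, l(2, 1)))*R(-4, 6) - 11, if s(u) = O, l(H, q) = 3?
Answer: -182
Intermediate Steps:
O = -19 (O = -20 + 1 = -19)
g(y, x) = x + x*y
R(L, v) = 3 + v (R(L, v) = 1*v + 3 = v + 3 = 3 + v)
s(u) = -19
s(g(-1, l(2, 1)))*R(-4, 6) - 11 = -19*(3 + 6) - 11 = -19*9 - 11 = -171 - 11 = -182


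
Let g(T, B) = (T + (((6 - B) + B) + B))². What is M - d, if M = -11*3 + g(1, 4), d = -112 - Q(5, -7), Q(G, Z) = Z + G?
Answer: 198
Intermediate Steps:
Q(G, Z) = G + Z
g(T, B) = (6 + B + T)² (g(T, B) = (T + (6 + B))² = (6 + B + T)²)
d = -110 (d = -112 - (5 - 7) = -112 - 1*(-2) = -112 + 2 = -110)
M = 88 (M = -11*3 + (6 + 4 + 1)² = -33 + 11² = -33 + 121 = 88)
M - d = 88 - 1*(-110) = 88 + 110 = 198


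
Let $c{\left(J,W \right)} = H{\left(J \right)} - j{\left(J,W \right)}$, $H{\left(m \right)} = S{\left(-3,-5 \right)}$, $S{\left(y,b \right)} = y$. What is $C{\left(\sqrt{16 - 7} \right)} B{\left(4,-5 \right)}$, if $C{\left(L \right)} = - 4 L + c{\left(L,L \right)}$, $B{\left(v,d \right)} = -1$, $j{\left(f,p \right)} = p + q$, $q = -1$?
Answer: $17$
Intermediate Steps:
$j{\left(f,p \right)} = -1 + p$ ($j{\left(f,p \right)} = p - 1 = -1 + p$)
$H{\left(m \right)} = -3$
$c{\left(J,W \right)} = -2 - W$ ($c{\left(J,W \right)} = -3 - \left(-1 + W\right) = -2 - W$)
$C{\left(L \right)} = -2 - 5 L$ ($C{\left(L \right)} = - 4 L - \left(2 + L\right) = -2 - 5 L$)
$C{\left(\sqrt{16 - 7} \right)} B{\left(4,-5 \right)} = \left(-2 - 5 \sqrt{16 - 7}\right) \left(-1\right) = \left(-2 - 5 \sqrt{9}\right) \left(-1\right) = \left(-2 - 15\right) \left(-1\right) = \left(-17\right) \left(-1\right) = 17$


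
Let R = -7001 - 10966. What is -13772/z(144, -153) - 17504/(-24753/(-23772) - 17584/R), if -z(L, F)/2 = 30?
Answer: -36390658050961/4313719995 ≈ -8436.0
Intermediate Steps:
R = -17967
z(L, F) = -60 (z(L, F) = -2*30 = -60)
-13772/z(144, -153) - 17504/(-24753/(-23772) - 17584/R) = -13772/(-60) - 17504/(-24753/(-23772) - 17584/(-17967)) = -13772*(-1/60) - 17504/(-24753*(-1/23772) - 17584*(-1/17967)) = 3443/15 - 17504/(8251/7924 + 17584/17967) = 3443/15 - 17504/287581333/142370508 = 3443/15 - 17504*142370508/287581333 = 3443/15 - 2492053372032/287581333 = -36390658050961/4313719995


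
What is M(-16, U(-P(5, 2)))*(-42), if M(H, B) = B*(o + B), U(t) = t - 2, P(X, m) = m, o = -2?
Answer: -1008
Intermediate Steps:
U(t) = -2 + t
M(H, B) = B*(-2 + B)
M(-16, U(-P(5, 2)))*(-42) = ((-2 - 1*2)*(-2 + (-2 - 1*2)))*(-42) = ((-2 - 2)*(-2 + (-2 - 2)))*(-42) = -4*(-2 - 4)*(-42) = -4*(-6)*(-42) = 24*(-42) = -1008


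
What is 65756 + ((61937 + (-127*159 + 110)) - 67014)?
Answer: 40596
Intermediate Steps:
65756 + ((61937 + (-127*159 + 110)) - 67014) = 65756 + ((61937 + (-20193 + 110)) - 67014) = 65756 + ((61937 - 20083) - 67014) = 65756 + (41854 - 67014) = 65756 - 25160 = 40596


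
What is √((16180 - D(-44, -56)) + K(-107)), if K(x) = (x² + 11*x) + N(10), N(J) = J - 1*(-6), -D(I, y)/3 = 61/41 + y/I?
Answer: √5385302153/451 ≈ 162.72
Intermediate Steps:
D(I, y) = -183/41 - 3*y/I (D(I, y) = -3*(61/41 + y/I) = -183/41 - 3*y/I)
N(J) = 6 + J (N(J) = J + 6 = 6 + J)
K(x) = 16 + x² + 11*x (K(x) = (x² + 11*x) + (6 + 10) = (x² + 11*x) + 16 = 16 + x² + 11*x)
√((16180 - D(-44, -56)) + K(-107)) = √((16180 - (-183/41 - 3*(-56)/(-44))) + (16 + (-107)² + 11*(-107))) = √((16180 - (-183/41 - 3*(-56)*(-1/44))) + (16 + 11449 - 1177)) = √((16180 - (-183/41 - 42/11)) + 10288) = √((16180 - 1*(-3735/451)) + 10288) = √((16180 + 3735/451) + 10288) = √(7300915/451 + 10288) = √(11940803/451) = √5385302153/451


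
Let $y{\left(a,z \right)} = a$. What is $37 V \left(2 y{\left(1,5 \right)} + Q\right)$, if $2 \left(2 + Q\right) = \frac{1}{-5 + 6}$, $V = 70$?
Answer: $1295$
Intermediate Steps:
$Q = - \frac{3}{2}$ ($Q = -2 + \frac{1}{2 \left(-5 + 6\right)} = -2 + \frac{1}{2 \cdot 1} = -2 + \frac{1}{2} \cdot 1 = -2 + \frac{1}{2} = - \frac{3}{2} \approx -1.5$)
$37 V \left(2 y{\left(1,5 \right)} + Q\right) = 37 \cdot 70 \left(2 \cdot 1 - \frac{3}{2}\right) = 2590 \left(2 - \frac{3}{2}\right) = 2590 \cdot \frac{1}{2} = 1295$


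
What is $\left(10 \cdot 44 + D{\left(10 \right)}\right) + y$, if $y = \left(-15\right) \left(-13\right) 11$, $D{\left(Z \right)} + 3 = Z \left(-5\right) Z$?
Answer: $2082$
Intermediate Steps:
$D{\left(Z \right)} = -3 - 5 Z^{2}$ ($D{\left(Z \right)} = -3 + Z \left(-5\right) Z = -3 + - 5 Z Z = -3 - 5 Z^{2}$)
$y = 2145$ ($y = 195 \cdot 11 = 2145$)
$\left(10 \cdot 44 + D{\left(10 \right)}\right) + y = \left(10 \cdot 44 - \left(3 + 5 \cdot 10^{2}\right)\right) + 2145 = \left(440 - 503\right) + 2145 = -63 + 2145 = 2082$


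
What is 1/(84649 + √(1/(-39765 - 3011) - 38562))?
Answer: 3620945624/306511075654089 - 2*I*√17640053640422/306511075654089 ≈ 1.1813e-5 - 2.7405e-8*I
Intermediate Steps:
1/(84649 + √(1/(-39765 - 3011) - 38562)) = 1/(84649 + √(1/(-42776) - 38562)) = 1/(84649 + √(-1/42776 - 38562)) = 1/(84649 + √(-1649528113/42776)) = 1/(84649 + I*√17640053640422/21388)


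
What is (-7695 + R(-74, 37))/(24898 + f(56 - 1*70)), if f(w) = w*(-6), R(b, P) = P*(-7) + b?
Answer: -4014/12491 ≈ -0.32135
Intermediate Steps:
R(b, P) = b - 7*P (R(b, P) = -7*P + b = b - 7*P)
f(w) = -6*w
(-7695 + R(-74, 37))/(24898 + f(56 - 1*70)) = (-7695 + (-74 - 7*37))/(24898 - 6*(56 - 1*70)) = (-7695 + (-74 - 259))/(24898 - 6*(56 - 70)) = (-7695 - 333)/(24898 - 6*(-14)) = -8028/(24898 + 84) = -8028/24982 = -8028*1/24982 = -4014/12491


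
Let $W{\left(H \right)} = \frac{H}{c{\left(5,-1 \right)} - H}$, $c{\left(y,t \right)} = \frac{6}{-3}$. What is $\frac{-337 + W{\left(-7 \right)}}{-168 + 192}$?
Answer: $- \frac{141}{10} \approx -14.1$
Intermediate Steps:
$c{\left(y,t \right)} = -2$ ($c{\left(y,t \right)} = 6 \left(- \frac{1}{3}\right) = -2$)
$W{\left(H \right)} = \frac{H}{-2 - H}$
$\frac{-337 + W{\left(-7 \right)}}{-168 + 192} = \frac{-337 - - \frac{7}{2 - 7}}{-168 + 192} = \frac{-337 - - \frac{7}{-5}}{24} = \left(-337 - \left(-7\right) \left(- \frac{1}{5}\right)\right) \frac{1}{24} = \left(-337 - \frac{7}{5}\right) \frac{1}{24} = \left(- \frac{1692}{5}\right) \frac{1}{24} = - \frac{141}{10}$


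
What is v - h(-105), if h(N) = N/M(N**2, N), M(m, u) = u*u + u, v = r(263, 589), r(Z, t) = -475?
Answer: -49399/104 ≈ -474.99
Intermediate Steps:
v = -475
M(m, u) = u + u**2 (M(m, u) = u**2 + u = u + u**2)
h(N) = 1/(1 + N) (h(N) = N/((N*(1 + N))) = N*(1/(N*(1 + N))) = 1/(1 + N))
v - h(-105) = -475 - 1/(1 - 105) = -475 - 1/(-104) = -475 - 1*(-1/104) = -475 + 1/104 = -49399/104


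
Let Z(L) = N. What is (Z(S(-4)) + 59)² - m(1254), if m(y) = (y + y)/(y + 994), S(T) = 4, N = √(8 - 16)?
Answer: 1951199/562 + 236*I*√2 ≈ 3471.9 + 333.75*I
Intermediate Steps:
N = 2*I*√2 (N = √(-8) = 2*I*√2 ≈ 2.8284*I)
Z(L) = 2*I*√2
m(y) = 2*y/(994 + y) (m(y) = (2*y)/(994 + y) = 2*y/(994 + y))
(Z(S(-4)) + 59)² - m(1254) = (2*I*√2 + 59)² - 2*1254/(994 + 1254) = (59 + 2*I*√2)² - 2*1254/2248 = (59 + 2*I*√2)² - 1*627/562 = (59 + 2*I*√2)² - 627/562 = -627/562 + (59 + 2*I*√2)²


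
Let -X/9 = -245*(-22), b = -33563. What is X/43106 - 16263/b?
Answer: -66222018/103340477 ≈ -0.64081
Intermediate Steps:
X = -48510 (X = -(-2205)*(-22) = -9*5390 = -48510)
X/43106 - 16263/b = -48510/43106 - 16263/(-33563) = -48510*1/43106 - 16263*(-1/33563) = -3465/3079 + 16263/33563 = -66222018/103340477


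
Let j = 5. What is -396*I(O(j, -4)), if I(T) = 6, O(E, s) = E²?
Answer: -2376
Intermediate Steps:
-396*I(O(j, -4)) = -396*6 = -2376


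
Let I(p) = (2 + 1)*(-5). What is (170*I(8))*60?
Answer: -153000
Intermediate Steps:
I(p) = -15 (I(p) = 3*(-5) = -15)
(170*I(8))*60 = (170*(-15))*60 = -2550*60 = -153000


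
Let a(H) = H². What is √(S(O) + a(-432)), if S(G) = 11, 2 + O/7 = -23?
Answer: √186635 ≈ 432.01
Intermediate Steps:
O = -175 (O = -14 + 7*(-23) = -14 - 161 = -175)
√(S(O) + a(-432)) = √(11 + (-432)²) = √(11 + 186624) = √186635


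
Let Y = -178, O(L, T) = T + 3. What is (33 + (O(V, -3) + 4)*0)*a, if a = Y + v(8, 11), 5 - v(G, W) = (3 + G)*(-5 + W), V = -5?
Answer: -7887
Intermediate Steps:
O(L, T) = 3 + T
v(G, W) = 5 - (-5 + W)*(3 + G) (v(G, W) = 5 - (3 + G)*(-5 + W) = 5 - (-5 + W)*(3 + G))
a = -239 (a = -178 + (20 - 3*11 + 5*8 - 1*8*11) = -178 + (20 - 33 + 40 - 88) = -178 - 61 = -239)
(33 + (O(V, -3) + 4)*0)*a = (33 + ((3 - 3) + 4)*0)*(-239) = (33 + (0 + 4)*0)*(-239) = (33 + 4*0)*(-239) = (33 + 0)*(-239) = 33*(-239) = -7887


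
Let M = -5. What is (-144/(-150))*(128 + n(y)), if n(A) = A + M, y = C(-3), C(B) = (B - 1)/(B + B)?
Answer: 2968/25 ≈ 118.72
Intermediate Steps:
C(B) = (-1 + B)/(2*B) (C(B) = (-1 + B)/((2*B)) = (-1 + B)*(1/(2*B)) = (-1 + B)/(2*B))
y = ⅔ (y = (½)*(-1 - 3)/(-3) = (½)*(-⅓)*(-4) = ⅔ ≈ 0.66667)
n(A) = -5 + A (n(A) = A - 5 = -5 + A)
(-144/(-150))*(128 + n(y)) = (-144/(-150))*(128 + (-5 + ⅔)) = (-144*(-1/150))*(128 - 13/3) = (24/25)*(371/3) = 2968/25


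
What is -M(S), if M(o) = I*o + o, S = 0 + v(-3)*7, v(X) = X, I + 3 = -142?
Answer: -3024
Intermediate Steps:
I = -145 (I = -3 - 142 = -145)
S = -21 (S = 0 - 3*7 = 0 - 21 = -21)
M(o) = -144*o (M(o) = -145*o + o = -144*o)
-M(S) = -(-144)*(-21) = -1*3024 = -3024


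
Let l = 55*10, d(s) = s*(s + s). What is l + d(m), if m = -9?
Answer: 712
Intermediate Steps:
d(s) = 2*s² (d(s) = s*(2*s) = 2*s²)
l = 550
l + d(m) = 550 + 2*(-9)² = 550 + 2*81 = 550 + 162 = 712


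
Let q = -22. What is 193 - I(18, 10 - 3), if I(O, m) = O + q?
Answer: 197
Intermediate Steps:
I(O, m) = -22 + O (I(O, m) = O - 22 = -22 + O)
193 - I(18, 10 - 3) = 193 - (-22 + 18) = 193 - 1*(-4) = 193 + 4 = 197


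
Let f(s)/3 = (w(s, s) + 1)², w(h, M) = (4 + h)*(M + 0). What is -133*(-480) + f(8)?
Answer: 92067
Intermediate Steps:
w(h, M) = M*(4 + h) (w(h, M) = (4 + h)*M = M*(4 + h))
f(s) = 3*(1 + s*(4 + s))² (f(s) = 3*(s*(4 + s) + 1)² = 3*(1 + s*(4 + s))²)
-133*(-480) + f(8) = -133*(-480) + 3*(1 + 8*(4 + 8))² = 63840 + 3*(1 + 8*12)² = 63840 + 3*(1 + 96)² = 63840 + 3*97² = 63840 + 3*9409 = 63840 + 28227 = 92067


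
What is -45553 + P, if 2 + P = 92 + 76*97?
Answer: -38091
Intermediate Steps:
P = 7462 (P = -2 + (92 + 76*97) = -2 + (92 + 7372) = -2 + 7464 = 7462)
-45553 + P = -45553 + 7462 = -38091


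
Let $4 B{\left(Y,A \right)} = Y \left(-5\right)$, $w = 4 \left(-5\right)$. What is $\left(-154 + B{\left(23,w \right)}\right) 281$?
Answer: $- \frac{205411}{4} \approx -51353.0$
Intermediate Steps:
$w = -20$
$B{\left(Y,A \right)} = - \frac{5 Y}{4}$ ($B{\left(Y,A \right)} = \frac{Y \left(-5\right)}{4} = \frac{\left(-5\right) Y}{4} = - \frac{5 Y}{4}$)
$\left(-154 + B{\left(23,w \right)}\right) 281 = \left(-154 - \frac{115}{4}\right) 281 = \left(- \frac{731}{4}\right) 281 = - \frac{205411}{4}$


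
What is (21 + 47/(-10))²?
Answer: 26569/100 ≈ 265.69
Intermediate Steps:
(21 + 47/(-10))² = (21 + 47*(-⅒))² = (21 - 47/10)² = (163/10)² = 26569/100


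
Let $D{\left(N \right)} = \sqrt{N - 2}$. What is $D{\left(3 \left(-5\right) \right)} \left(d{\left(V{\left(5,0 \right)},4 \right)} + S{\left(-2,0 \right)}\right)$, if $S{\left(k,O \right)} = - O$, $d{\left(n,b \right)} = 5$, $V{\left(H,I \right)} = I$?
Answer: $5 i \sqrt{17} \approx 20.616 i$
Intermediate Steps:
$D{\left(N \right)} = \sqrt{-2 + N}$
$D{\left(3 \left(-5\right) \right)} \left(d{\left(V{\left(5,0 \right)},4 \right)} + S{\left(-2,0 \right)}\right) = \sqrt{-2 + 3 \left(-5\right)} \left(5 - 0\right) = \sqrt{-2 - 15} \left(5 + 0\right) = \sqrt{-17} \cdot 5 = i \sqrt{17} \cdot 5 = 5 i \sqrt{17}$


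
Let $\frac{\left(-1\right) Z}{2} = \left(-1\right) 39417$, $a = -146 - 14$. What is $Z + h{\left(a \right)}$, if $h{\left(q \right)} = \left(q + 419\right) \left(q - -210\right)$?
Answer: $91784$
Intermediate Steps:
$a = -160$
$h{\left(q \right)} = \left(210 + q\right) \left(419 + q\right)$ ($h{\left(q \right)} = \left(419 + q\right) \left(q + 210\right) = \left(419 + q\right) \left(210 + q\right) = \left(210 + q\right) \left(419 + q\right)$)
$Z = 78834$ ($Z = - 2 \left(\left(-1\right) 39417\right) = \left(-2\right) \left(-39417\right) = 78834$)
$Z + h{\left(a \right)} = 78834 + \left(87990 + \left(-160\right)^{2} + 629 \left(-160\right)\right) = 78834 + \left(87990 + 25600 - 100640\right) = 78834 + 12950 = 91784$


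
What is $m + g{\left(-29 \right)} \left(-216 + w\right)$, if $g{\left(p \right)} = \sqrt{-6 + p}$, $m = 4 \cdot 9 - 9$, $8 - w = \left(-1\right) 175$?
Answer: $27 - 33 i \sqrt{35} \approx 27.0 - 195.23 i$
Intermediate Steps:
$w = 183$ ($w = 8 - \left(-1\right) 175 = 8 - -175 = 8 + 175 = 183$)
$m = 27$ ($m = 36 - 9 = 27$)
$m + g{\left(-29 \right)} \left(-216 + w\right) = 27 + \sqrt{-6 - 29} \left(-216 + 183\right) = 27 + \sqrt{-35} \left(-33\right) = 27 + i \sqrt{35} \left(-33\right) = 27 - 33 i \sqrt{35}$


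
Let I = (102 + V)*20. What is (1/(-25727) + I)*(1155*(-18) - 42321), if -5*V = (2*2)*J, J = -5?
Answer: -3442152134529/25727 ≈ -1.3380e+8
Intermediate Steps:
V = 4 (V = -2*2*(-5)/5 = -4*(-5)/5 = -1/5*(-20) = 4)
I = 2120 (I = (102 + 4)*20 = 106*20 = 2120)
(1/(-25727) + I)*(1155*(-18) - 42321) = (1/(-25727) + 2120)*(1155*(-18) - 42321) = (-1/25727 + 2120)*(-20790 - 42321) = (54541239/25727)*(-63111) = -3442152134529/25727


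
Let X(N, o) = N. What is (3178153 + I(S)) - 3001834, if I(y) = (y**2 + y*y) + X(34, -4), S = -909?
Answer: 1828915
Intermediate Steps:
I(y) = 34 + 2*y**2 (I(y) = (y**2 + y*y) + 34 = (y**2 + y**2) + 34 = 2*y**2 + 34 = 34 + 2*y**2)
(3178153 + I(S)) - 3001834 = (3178153 + (34 + 2*(-909)**2)) - 3001834 = (3178153 + (34 + 2*826281)) - 3001834 = (3178153 + (34 + 1652562)) - 3001834 = (3178153 + 1652596) - 3001834 = 4830749 - 3001834 = 1828915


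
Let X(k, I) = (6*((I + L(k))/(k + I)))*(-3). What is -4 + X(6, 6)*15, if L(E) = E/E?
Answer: -323/2 ≈ -161.50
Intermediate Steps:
L(E) = 1
X(k, I) = -18*(1 + I)/(I + k) (X(k, I) = (6*((I + 1)/(k + I)))*(-3) = (6*((1 + I)/(I + k)))*(-3) = (6*(1 + I)/(I + k))*(-3) = -18*(1 + I)/(I + k))
-4 + X(6, 6)*15 = -4 + (18*(-1 - 1*6)/(6 + 6))*15 = -4 + (18*(-1 - 6)/12)*15 = -4 + (18*(1/12)*(-7))*15 = -4 - 21/2*15 = -4 - 315/2 = -323/2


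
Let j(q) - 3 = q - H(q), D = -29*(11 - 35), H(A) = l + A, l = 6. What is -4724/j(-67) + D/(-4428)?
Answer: 580994/369 ≈ 1574.5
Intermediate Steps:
H(A) = 6 + A
D = 696 (D = -29*(-24) = 696)
j(q) = -3 (j(q) = 3 + (q - (6 + q)) = 3 + (q + (-6 - q)) = 3 - 6 = -3)
-4724/j(-67) + D/(-4428) = -4724/(-3) + 696/(-4428) = -4724*(-⅓) + 696*(-1/4428) = 4724/3 - 58/369 = 580994/369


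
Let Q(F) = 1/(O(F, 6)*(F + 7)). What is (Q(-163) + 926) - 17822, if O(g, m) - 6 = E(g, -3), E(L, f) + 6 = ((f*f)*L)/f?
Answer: -1288894465/76284 ≈ -16896.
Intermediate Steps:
E(L, f) = -6 + L*f (E(L, f) = -6 + ((f*f)*L)/f = -6 + (f²*L)/f = -6 + (L*f²)/f = -6 + L*f)
O(g, m) = -3*g (O(g, m) = 6 + (-6 + g*(-3)) = 6 + (-6 - 3*g) = -3*g)
Q(F) = -1/(3*F*(7 + F)) (Q(F) = 1/((-3*F)*(F + 7)) = 1/((-3*F)*(7 + F)) = 1/(-3*F*(7 + F)) = -1/(3*F*(7 + F)))
(Q(-163) + 926) - 17822 = (-⅓/(-163*(7 - 163)) + 926) - 17822 = (-⅓*(-1/163)/(-156) + 926) - 17822 = (-⅓*(-1/163)*(-1/156) + 926) - 17822 = (-1/76284 + 926) - 17822 = 70638983/76284 - 17822 = -1288894465/76284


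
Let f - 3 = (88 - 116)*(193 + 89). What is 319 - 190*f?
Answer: 1499989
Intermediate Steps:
f = -7893 (f = 3 + (88 - 116)*(193 + 89) = 3 - 28*282 = 3 - 7896 = -7893)
319 - 190*f = 319 - 190*(-7893) = 319 + 1499670 = 1499989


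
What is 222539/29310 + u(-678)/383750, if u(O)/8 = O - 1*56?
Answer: 8522723293/1124771250 ≈ 7.5773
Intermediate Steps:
u(O) = -448 + 8*O (u(O) = 8*(O - 1*56) = 8*(O - 56) = 8*(-56 + O) = -448 + 8*O)
222539/29310 + u(-678)/383750 = 222539/29310 + (-448 + 8*(-678))/383750 = 222539*(1/29310) + (-448 - 5424)*(1/383750) = 222539/29310 - 5872*1/383750 = 222539/29310 - 2936/191875 = 8522723293/1124771250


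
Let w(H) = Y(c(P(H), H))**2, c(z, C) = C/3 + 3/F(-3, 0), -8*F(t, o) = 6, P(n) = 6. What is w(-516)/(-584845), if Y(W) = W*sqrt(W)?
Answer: 5451776/584845 ≈ 9.3217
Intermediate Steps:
F(t, o) = -3/4 (F(t, o) = -1/8*6 = -3/4)
c(z, C) = -4 + C/3 (c(z, C) = C/3 + 3/(-3/4) = C*(1/3) + 3*(-4/3) = C/3 - 4 = -4 + C/3)
Y(W) = W**(3/2)
w(H) = (-4 + H/3)**3 (w(H) = ((-4 + H/3)**(3/2))**2 = (-4 + H/3)**3)
w(-516)/(-584845) = ((-12 - 516)**3/27)/(-584845) = ((1/27)*(-528)**3)*(-1/584845) = ((1/27)*(-147197952))*(-1/584845) = -5451776*(-1/584845) = 5451776/584845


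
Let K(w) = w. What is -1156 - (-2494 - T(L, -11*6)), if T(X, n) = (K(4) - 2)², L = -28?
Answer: 1342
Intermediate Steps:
T(X, n) = 4 (T(X, n) = (4 - 2)² = 2² = 4)
-1156 - (-2494 - T(L, -11*6)) = -1156 - (-2494 - 1*4) = -1156 - (-2494 - 4) = -1156 - 1*(-2498) = -1156 + 2498 = 1342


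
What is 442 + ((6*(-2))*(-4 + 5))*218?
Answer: -2174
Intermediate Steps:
442 + ((6*(-2))*(-4 + 5))*218 = 442 - 12*1*218 = 442 - 12*218 = 442 - 2616 = -2174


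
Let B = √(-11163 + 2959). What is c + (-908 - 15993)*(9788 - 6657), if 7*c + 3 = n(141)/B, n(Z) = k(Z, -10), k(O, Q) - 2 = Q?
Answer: -370419220/7 + 4*I*√2051/14357 ≈ -5.2917e+7 + 0.012618*I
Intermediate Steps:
k(O, Q) = 2 + Q
n(Z) = -8 (n(Z) = 2 - 10 = -8)
B = 2*I*√2051 (B = √(-8204) = 2*I*√2051 ≈ 90.576*I)
c = -3/7 + 4*I*√2051/14357 (c = -3/7 + (-8*(-I*√2051/4102))/7 = -3/7 + (-(-4)*I*√2051/2051)/7 = -3/7 + (4*I*√2051/2051)/7 = -3/7 + 4*I*√2051/14357 ≈ -0.42857 + 0.012618*I)
c + (-908 - 15993)*(9788 - 6657) = (-3/7 + 4*I*√2051/14357) + (-908 - 15993)*(9788 - 6657) = (-3/7 + 4*I*√2051/14357) - 16901*3131 = (-3/7 + 4*I*√2051/14357) - 52917031 = -370419220/7 + 4*I*√2051/14357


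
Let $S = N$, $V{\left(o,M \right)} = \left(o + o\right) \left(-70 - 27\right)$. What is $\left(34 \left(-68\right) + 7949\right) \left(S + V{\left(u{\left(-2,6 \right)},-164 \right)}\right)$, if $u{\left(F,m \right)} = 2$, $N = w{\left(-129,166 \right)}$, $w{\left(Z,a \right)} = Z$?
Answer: $-2914329$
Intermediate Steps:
$N = -129$
$V{\left(o,M \right)} = - 194 o$ ($V{\left(o,M \right)} = 2 o \left(-97\right) = - 194 o$)
$S = -129$
$\left(34 \left(-68\right) + 7949\right) \left(S + V{\left(u{\left(-2,6 \right)},-164 \right)}\right) = \left(34 \left(-68\right) + 7949\right) \left(-129 - 388\right) = \left(-2312 + 7949\right) \left(-129 - 388\right) = 5637 \left(-517\right) = -2914329$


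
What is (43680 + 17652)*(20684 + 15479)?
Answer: 2217949116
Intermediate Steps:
(43680 + 17652)*(20684 + 15479) = 61332*36163 = 2217949116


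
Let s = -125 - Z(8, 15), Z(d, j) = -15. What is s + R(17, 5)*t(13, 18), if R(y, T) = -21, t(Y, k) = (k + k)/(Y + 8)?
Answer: -146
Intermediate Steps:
s = -110 (s = -125 - 1*(-15) = -125 + 15 = -110)
t(Y, k) = 2*k/(8 + Y) (t(Y, k) = (2*k)/(8 + Y) = 2*k/(8 + Y))
s + R(17, 5)*t(13, 18) = -110 - 42*18/(8 + 13) = -110 - 42*18/21 = -110 - 21*12/7 = -110 - 36 = -146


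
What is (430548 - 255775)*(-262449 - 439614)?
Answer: -122701656699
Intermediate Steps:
(430548 - 255775)*(-262449 - 439614) = 174773*(-702063) = -122701656699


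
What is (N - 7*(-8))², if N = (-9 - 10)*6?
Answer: 3364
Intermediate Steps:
N = -114 (N = -19*6 = -114)
(N - 7*(-8))² = (-114 - 7*(-8))² = (-114 + 56)² = (-58)² = 3364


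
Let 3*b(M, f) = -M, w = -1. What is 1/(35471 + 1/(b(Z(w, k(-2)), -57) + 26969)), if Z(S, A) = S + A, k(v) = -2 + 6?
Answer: 26968/956581929 ≈ 2.8192e-5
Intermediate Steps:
k(v) = 4
Z(S, A) = A + S
b(M, f) = -M/3 (b(M, f) = (-M)/3 = -M/3)
1/(35471 + 1/(b(Z(w, k(-2)), -57) + 26969)) = 1/(35471 + 1/(-(4 - 1)/3 + 26969)) = 1/(35471 + 1/(-1/3*3 + 26969)) = 1/(35471 + 1/(-1 + 26969)) = 1/(35471 + 1/26968) = 1/(956581929/26968) = 26968/956581929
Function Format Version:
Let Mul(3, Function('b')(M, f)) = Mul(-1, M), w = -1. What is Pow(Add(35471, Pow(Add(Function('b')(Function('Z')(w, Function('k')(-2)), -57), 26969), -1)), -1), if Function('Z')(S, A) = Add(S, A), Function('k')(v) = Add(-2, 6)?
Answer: Rational(26968, 956581929) ≈ 2.8192e-5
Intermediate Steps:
Function('k')(v) = 4
Function('Z')(S, A) = Add(A, S)
Function('b')(M, f) = Mul(Rational(-1, 3), M) (Function('b')(M, f) = Mul(Rational(1, 3), Mul(-1, M)) = Mul(Rational(-1, 3), M))
Pow(Add(35471, Pow(Add(Function('b')(Function('Z')(w, Function('k')(-2)), -57), 26969), -1)), -1) = Pow(Add(35471, Pow(Add(Mul(Rational(-1, 3), Add(4, -1)), 26969), -1)), -1) = Pow(Add(35471, Pow(Add(Mul(Rational(-1, 3), 3), 26969), -1)), -1) = Pow(Add(35471, Pow(Add(-1, 26969), -1)), -1) = Pow(Add(35471, Pow(26968, -1)), -1) = Pow(Add(35471, Rational(1, 26968)), -1) = Pow(Rational(956581929, 26968), -1) = Rational(26968, 956581929)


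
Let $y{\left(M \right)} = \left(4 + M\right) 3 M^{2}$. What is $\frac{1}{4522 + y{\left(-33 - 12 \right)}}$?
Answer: $- \frac{1}{244553} \approx -4.0891 \cdot 10^{-6}$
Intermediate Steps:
$y{\left(M \right)} = M^{2} \left(12 + 3 M\right)$ ($y{\left(M \right)} = \left(12 + 3 M\right) M^{2} = M^{2} \left(12 + 3 M\right)$)
$\frac{1}{4522 + y{\left(-33 - 12 \right)}} = \frac{1}{4522 + 3 \left(-33 - 12\right)^{2} \left(4 - 45\right)} = \frac{1}{4522 + 3 \left(-45\right)^{2} \left(4 - 45\right)} = \frac{1}{4522 + 3 \cdot 2025 \left(-41\right)} = \frac{1}{4522 - 249075} = \frac{1}{-244553} = - \frac{1}{244553}$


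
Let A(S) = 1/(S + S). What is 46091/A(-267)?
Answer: -24612594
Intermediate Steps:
A(S) = 1/(2*S)
46091/A(-267) = 46091/(((½)/(-267))) = 46091/(((½)*(-1/267))) = 46091/(-1/534) = 46091*(-534) = -24612594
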